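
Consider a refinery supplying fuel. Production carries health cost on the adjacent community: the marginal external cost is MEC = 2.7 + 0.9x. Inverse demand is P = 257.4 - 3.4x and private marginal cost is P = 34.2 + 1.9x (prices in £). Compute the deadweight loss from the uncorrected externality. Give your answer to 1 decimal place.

Market equilibrium (private): 34.2 + 1.9x = 257.4 - 3.4x → x_m = 42.1132.
Social marginal cost = private MC + MEC = 36.9 + 2.8x.
Set SMC = demand: 36.9 + 2.8x = 257.4 - 3.4x → x* = 35.5645.
Between x* and x_m the wedge SMC − demand runs linearly from 0 to MEC(x_m), so the loss is a triangle.
DWL = ½ × 6.5487 × 40.6019 = 132.9448.

DWL = £132.9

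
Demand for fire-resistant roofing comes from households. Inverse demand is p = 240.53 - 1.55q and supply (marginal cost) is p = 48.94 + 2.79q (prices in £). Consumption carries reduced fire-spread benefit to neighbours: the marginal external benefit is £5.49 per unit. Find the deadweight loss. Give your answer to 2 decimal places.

Market equilibrium (private): 48.94 + 2.79q = 240.53 - 1.55q → q_m = 44.1452.
Social marginal benefit = demand + MEB = 246.02 - 1.55q.
Set SMB = MC: 246.02 - 1.55q = 48.94 + 2.79q → q* = 45.4101.
The loss is the area between SMB and MC from q* to q_m; with linear curves that's a triangle of height MEB(q_m).
DWL = ½ × 1.2649 × 5.4900 = 3.4722.

DWL = £3.47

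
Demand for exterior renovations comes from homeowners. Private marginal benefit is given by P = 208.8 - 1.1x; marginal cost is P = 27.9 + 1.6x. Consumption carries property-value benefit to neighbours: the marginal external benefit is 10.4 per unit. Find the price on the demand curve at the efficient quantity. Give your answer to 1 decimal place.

P = 130.9

Social marginal benefit = demand + MEB = 219.2 - 1.1x.
Set SMB = MC: 219.2 - 1.1x = 27.9 + 1.6x → x* = 70.8519.
Consumer price on the demand curve at x*: 208.8 − 1.1×70.8519 = 130.8629.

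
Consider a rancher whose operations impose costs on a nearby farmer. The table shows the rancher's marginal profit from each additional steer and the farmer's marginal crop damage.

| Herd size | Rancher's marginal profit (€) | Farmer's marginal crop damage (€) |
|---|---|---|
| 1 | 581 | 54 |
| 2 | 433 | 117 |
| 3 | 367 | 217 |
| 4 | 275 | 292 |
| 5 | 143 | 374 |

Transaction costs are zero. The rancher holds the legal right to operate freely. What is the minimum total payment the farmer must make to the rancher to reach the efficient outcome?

Left alone the rancher would choose level 5 (marginal profit stays positive).
Efficient level: k* = 3 (marginal profit ≥ marginal crop damage through 3).
The farmer must at least cover the rancher's forgone profit from cutting 5→3: 275 + 143 = 418.

€418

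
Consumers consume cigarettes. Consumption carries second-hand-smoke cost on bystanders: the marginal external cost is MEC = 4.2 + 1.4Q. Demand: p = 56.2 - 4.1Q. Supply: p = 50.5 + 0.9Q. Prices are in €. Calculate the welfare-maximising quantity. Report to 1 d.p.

Q* = 0.2

Social marginal benefit = demand − MEC = 52.0 - 5.5Q.
Set SMB = MC: 52.0 - 5.5Q = 50.5 + 0.9Q → Q* = 0.2344.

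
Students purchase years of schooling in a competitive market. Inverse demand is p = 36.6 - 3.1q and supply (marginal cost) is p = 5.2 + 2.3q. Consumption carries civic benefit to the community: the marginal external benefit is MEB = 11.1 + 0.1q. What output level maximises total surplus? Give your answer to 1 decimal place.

Social marginal benefit = demand + MEB = 47.7 - 3.0q.
Set SMB = MC: 47.7 - 3.0q = 5.2 + 2.3q → q* = 8.0189.

q* = 8.0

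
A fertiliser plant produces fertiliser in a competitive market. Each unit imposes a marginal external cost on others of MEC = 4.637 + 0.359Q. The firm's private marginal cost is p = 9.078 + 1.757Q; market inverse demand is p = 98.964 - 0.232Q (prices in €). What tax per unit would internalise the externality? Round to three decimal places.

Social marginal cost = private MC + MEC = 13.715 + 2.116Q.
Set SMC = demand: 13.715 + 2.116Q = 98.964 - 0.232Q → Q* = 36.3071.
The Pigouvian tax equals MEC at Q*: 4.637 + 0.359×36.3071 = 17.6712.

tax = €17.671 per unit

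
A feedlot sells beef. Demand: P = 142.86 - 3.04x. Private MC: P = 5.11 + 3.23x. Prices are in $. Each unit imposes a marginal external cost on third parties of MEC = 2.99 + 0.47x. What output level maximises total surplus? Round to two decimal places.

Social marginal cost = private MC + MEC = 8.10 + 3.70x.
Set SMC = demand: 8.10 + 3.70x = 142.86 - 3.04x → x* = 19.9941.

x* = 19.99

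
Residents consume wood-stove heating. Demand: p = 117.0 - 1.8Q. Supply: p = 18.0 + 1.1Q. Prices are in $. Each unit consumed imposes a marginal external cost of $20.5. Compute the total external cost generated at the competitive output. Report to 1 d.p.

Market equilibrium (private): 18.0 + 1.1Q = 117.0 - 1.8Q → Q_m = 34.1379.
Total external cost = MEC × Q_m = 20.5 × 34.1379 = 699.8270.

$699.8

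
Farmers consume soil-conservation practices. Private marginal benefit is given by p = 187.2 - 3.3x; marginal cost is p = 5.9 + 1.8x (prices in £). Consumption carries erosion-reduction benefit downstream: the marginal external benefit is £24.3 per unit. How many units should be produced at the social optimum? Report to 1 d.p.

x* = 40.3

Social marginal benefit = demand + MEB = 211.5 - 3.3x.
Set SMB = MC: 211.5 - 3.3x = 5.9 + 1.8x → x* = 40.3137.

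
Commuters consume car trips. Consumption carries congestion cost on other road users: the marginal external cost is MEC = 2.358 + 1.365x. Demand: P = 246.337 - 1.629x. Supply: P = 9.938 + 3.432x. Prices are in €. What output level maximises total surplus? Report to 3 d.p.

x* = 36.421

Social marginal benefit = demand − MEC = 243.979 - 2.994x.
Set SMB = MC: 243.979 - 2.994x = 9.938 + 3.432x → x* = 36.4209.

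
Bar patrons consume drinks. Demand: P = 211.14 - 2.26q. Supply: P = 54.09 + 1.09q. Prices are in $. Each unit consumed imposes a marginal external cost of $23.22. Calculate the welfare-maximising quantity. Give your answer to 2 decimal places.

Social marginal benefit = demand − MEC = 187.92 - 2.26q.
Set SMB = MC: 187.92 - 2.26q = 54.09 + 1.09q → q* = 39.9493.

q* = 39.95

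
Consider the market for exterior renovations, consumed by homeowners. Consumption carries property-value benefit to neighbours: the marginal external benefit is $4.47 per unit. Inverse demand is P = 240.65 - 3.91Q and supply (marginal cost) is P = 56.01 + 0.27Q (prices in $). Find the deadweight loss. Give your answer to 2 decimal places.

DWL = $2.39

Market equilibrium (private): 56.01 + 0.27Q = 240.65 - 3.91Q → Q_m = 44.1722.
Social marginal benefit = demand + MEB = 245.12 - 3.91Q.
Set SMB = MC: 245.12 - 3.91Q = 56.01 + 0.27Q → Q* = 45.2416.
Height of the DWL triangle at Q_m is SMB(Q_m) − MC(Q_m) = MEB(Q_m) = 4.4700.
DWL = ½ × 1.0694 × 4.4700 = 2.3901.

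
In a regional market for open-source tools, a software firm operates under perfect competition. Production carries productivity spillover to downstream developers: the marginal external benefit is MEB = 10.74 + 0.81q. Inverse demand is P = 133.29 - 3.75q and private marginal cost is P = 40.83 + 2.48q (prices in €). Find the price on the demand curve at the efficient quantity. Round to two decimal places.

Social marginal cost = private MC − MEB = 30.09 + 1.67q.
Set SMC = demand: 30.09 + 1.67q = 133.29 - 3.75q → q* = 19.0406.
Consumer price on the demand curve at q*: 133.29 − 3.75×19.0406 = 61.8878.

P = €61.89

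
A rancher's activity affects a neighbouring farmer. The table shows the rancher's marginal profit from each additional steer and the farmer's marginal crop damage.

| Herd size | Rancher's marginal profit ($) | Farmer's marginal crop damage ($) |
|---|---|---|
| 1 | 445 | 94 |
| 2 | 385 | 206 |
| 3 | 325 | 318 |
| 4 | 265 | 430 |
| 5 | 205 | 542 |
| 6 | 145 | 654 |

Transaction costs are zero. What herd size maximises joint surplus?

3

Bargaining reaches the level where marginal profit last exceeds marginal crop damage.
That holds through level 3 (325 ≥ 318) but not at 4 (265 < 430).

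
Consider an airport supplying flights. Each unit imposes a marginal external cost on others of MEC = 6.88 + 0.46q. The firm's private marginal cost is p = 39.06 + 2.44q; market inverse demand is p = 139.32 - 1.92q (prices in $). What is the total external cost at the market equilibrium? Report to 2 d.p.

Market equilibrium (private): 39.06 + 2.44q = 139.32 - 1.92q → q_m = 22.9954.
Total external cost = ∫₀^{q_m} (6.88 + 0.46q) dq = 6.88×22.9954 + ½×0.46×22.9954² = 279.8297.

$279.83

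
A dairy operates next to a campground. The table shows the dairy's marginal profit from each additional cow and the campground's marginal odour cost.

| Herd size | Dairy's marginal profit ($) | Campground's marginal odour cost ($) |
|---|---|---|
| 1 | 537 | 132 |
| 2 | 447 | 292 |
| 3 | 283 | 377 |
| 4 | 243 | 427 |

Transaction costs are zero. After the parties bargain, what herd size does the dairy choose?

Bargaining reaches the level where marginal profit last exceeds marginal odour cost.
That holds through level 2 (447 ≥ 292) but not at 3 (283 < 377).

2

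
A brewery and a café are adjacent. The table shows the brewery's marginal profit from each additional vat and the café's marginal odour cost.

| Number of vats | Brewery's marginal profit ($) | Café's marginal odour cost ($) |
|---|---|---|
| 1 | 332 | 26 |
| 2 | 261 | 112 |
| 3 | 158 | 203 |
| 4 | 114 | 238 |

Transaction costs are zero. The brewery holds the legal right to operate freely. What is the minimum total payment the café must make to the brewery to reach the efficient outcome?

Left alone the brewery would choose level 4 (marginal profit stays positive).
Efficient level: k* = 2 (marginal profit ≥ marginal odour cost through 2).
The café must at least cover the brewery's forgone profit from cutting 4→2: 158 + 114 = 272.

$272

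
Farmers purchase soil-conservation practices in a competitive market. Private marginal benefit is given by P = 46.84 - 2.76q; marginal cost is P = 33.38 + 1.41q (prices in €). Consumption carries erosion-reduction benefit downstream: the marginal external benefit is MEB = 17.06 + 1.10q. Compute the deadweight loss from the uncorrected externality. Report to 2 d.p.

DWL = €69.19

Market equilibrium (private): 33.38 + 1.41q = 46.84 - 2.76q → q_m = 3.2278.
Social marginal benefit = demand + MEB = 63.90 - 1.66q.
Set SMB = MC: 63.90 - 1.66q = 33.38 + 1.41q → q* = 9.9414.
Height of the DWL triangle at q_m is SMB(q_m) − MC(q_m) = MEB(q_m) = 20.6106.
DWL = ½ × 6.7136 × 20.6106 = 69.1857.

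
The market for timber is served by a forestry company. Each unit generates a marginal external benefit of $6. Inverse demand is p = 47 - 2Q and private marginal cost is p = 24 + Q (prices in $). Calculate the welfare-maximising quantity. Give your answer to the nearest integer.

Q* = 10

Social marginal cost = private MC − MEB = 18 + Q.
Set SMC = demand: 18 + Q = 47 - 2Q → Q* = 9.6667.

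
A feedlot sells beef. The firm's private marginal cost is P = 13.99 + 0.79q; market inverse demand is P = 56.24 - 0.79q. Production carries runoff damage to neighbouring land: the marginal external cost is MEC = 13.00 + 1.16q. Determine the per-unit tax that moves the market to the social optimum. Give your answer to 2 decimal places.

tax = 25.38 per unit

Social marginal cost = private MC + MEC = 26.99 + 1.95q.
Set SMC = demand: 26.99 + 1.95q = 56.24 - 0.79q → q* = 10.6752.
The Pigouvian tax equals MEC at q*: 13.00 + 1.16×10.6752 = 25.3832.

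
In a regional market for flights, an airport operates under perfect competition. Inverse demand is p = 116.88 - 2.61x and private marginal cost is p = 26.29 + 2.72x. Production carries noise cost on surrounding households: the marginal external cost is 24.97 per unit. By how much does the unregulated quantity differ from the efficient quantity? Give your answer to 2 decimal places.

Market equilibrium (private): 26.29 + 2.72x = 116.88 - 2.61x → x_m = 16.9962.
Social marginal cost = private MC + MEC = 51.26 + 2.72x.
Set SMC = demand: 51.26 + 2.72x = 116.88 - 2.61x → x* = 12.3114.
Gap = |16.9962 − 12.3114| = 4.6848.

4.68 units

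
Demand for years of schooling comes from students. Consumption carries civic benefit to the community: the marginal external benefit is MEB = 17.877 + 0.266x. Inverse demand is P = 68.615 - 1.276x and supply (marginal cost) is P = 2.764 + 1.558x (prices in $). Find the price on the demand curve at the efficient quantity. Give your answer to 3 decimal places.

Social marginal benefit = demand + MEB = 86.492 - 1.010x.
Set SMB = MC: 86.492 - 1.010x = 2.764 + 1.558x → x* = 32.6044.
Consumer price on the demand curve at x*: 68.615 − 1.276×32.6044 = 27.0118.

P = $27.012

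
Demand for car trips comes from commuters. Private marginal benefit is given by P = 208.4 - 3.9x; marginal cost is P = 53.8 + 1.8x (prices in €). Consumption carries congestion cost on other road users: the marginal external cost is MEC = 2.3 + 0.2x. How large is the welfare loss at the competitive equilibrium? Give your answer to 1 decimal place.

DWL = €5.1

Market equilibrium (private): 53.8 + 1.8x = 208.4 - 3.9x → x_m = 27.1228.
Social marginal benefit = demand − MEC = 206.1 - 4.1x.
Set SMB = MC: 206.1 - 4.1x = 53.8 + 1.8x → x* = 25.8136.
Between x* and x_m the wedge MC − SMB runs linearly from 0 to MEC(x_m), so the loss is a triangle.
DWL = ½ × 1.3092 × 7.7246 = 5.0565.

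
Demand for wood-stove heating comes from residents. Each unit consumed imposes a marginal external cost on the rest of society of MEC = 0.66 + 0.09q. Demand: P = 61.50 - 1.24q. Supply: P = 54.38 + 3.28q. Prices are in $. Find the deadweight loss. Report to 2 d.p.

Market equilibrium (private): 54.38 + 3.28q = 61.50 - 1.24q → q_m = 1.5752.
Social marginal benefit = demand − MEC = 60.84 - 1.33q.
Set SMB = MC: 60.84 - 1.33q = 54.38 + 3.28q → q* = 1.4013.
Between q* and q_m the wedge MC − SMB runs linearly from 0 to MEC(q_m), so the loss is a triangle.
DWL = ½ × 0.1739 × 0.8018 = 0.0697.

DWL = $0.07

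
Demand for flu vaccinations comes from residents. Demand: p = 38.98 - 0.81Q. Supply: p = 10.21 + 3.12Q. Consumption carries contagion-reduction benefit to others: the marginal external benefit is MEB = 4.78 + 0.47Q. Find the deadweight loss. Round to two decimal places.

Market equilibrium (private): 10.21 + 3.12Q = 38.98 - 0.81Q → Q_m = 7.3206.
Social marginal benefit = demand + MEB = 43.76 - 0.34Q.
Set SMB = MC: 43.76 - 0.34Q = 10.21 + 3.12Q → Q* = 9.6965.
The welfare-loss triangle has base |Q_m − Q*| and height MEB(Q_m) (the vertical gap between SMB and MC is zero at Q* and MEB at Q_m).
DWL = ½ × 2.3759 × 8.2207 = 9.7658.

DWL = 9.77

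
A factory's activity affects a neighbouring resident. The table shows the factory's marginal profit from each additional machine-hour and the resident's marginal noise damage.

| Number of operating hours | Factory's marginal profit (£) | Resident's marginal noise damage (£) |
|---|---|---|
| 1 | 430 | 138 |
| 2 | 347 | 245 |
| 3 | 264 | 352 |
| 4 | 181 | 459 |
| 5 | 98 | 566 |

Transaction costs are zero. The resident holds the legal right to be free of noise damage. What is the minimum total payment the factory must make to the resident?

Efficient level: marginal profit ≥ marginal noise damage through level 2, so k* = 2.
With the resident holding the right, the factory must at least compensate total damage at k*: 138 + 245 = 383.

£383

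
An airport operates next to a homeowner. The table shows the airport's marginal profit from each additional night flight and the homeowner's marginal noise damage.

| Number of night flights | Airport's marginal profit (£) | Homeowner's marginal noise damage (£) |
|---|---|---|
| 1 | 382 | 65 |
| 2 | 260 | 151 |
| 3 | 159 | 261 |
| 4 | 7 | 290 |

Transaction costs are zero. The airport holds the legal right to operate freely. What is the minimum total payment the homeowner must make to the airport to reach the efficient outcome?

£166

Left alone the airport would choose level 4 (marginal profit stays positive).
Efficient level: k* = 2 (marginal profit ≥ marginal noise damage through 2).
The homeowner must at least cover the airport's forgone profit from cutting 4→2: 159 + 7 = 166.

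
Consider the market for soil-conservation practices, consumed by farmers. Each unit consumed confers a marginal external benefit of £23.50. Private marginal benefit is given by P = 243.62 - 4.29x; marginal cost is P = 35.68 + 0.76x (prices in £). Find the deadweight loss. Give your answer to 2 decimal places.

Market equilibrium (private): 35.68 + 0.76x = 243.62 - 4.29x → x_m = 41.1762.
Social marginal benefit = demand + MEB = 267.12 - 4.29x.
Set SMB = MC: 267.12 - 4.29x = 35.68 + 0.76x → x* = 45.8297.
Between x* and x_m the wedge SMB − MC runs linearly from 0 to MEB(x_m), so the loss is a triangle.
DWL = ½ × 4.6535 × 23.5000 = 54.6786.

DWL = £54.68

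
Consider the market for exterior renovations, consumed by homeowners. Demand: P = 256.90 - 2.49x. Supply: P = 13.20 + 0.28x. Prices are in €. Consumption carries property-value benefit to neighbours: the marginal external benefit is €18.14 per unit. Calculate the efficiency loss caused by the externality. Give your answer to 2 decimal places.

DWL = €59.40

Market equilibrium (private): 13.20 + 0.28x = 256.90 - 2.49x → x_m = 87.9783.
Social marginal benefit = demand + MEB = 275.04 - 2.49x.
Set SMB = MC: 275.04 - 2.49x = 13.20 + 0.28x → x* = 94.5271.
Height of the DWL triangle at x_m is SMB(x_m) − MC(x_m) = MEB(x_m) = 18.1400.
DWL = ½ × 6.5488 × 18.1400 = 59.3976.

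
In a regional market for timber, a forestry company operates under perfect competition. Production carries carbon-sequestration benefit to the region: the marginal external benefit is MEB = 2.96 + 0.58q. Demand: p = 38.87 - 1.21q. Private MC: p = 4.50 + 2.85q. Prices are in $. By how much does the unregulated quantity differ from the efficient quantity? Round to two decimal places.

2.26 units

Market equilibrium (private): 4.50 + 2.85q = 38.87 - 1.21q → q_m = 8.4655.
Social marginal cost = private MC − MEB = 1.54 + 2.27q.
Set SMC = demand: 1.54 + 2.27q = 38.87 - 1.21q → q* = 10.7270.
Gap = |8.4655 − 10.7270| = 2.2615.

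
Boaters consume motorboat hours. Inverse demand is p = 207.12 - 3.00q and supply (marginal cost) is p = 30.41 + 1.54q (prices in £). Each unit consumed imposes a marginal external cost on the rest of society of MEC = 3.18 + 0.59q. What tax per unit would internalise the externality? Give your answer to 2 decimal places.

tax = £23.14 per unit

Social marginal benefit = demand − MEC = 203.94 - 3.59q.
Set SMB = MC: 203.94 - 3.59q = 30.41 + 1.54q → q* = 33.8265.
The Pigouvian tax equals MEC at q*: 3.18 + 0.59×33.8265 = 23.1376.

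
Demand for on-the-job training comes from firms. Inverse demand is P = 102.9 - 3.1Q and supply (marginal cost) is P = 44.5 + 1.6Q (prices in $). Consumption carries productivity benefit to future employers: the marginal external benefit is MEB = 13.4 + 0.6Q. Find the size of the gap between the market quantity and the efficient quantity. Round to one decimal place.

Market equilibrium (private): 44.5 + 1.6Q = 102.9 - 3.1Q → Q_m = 12.4255.
Social marginal benefit = demand + MEB = 116.3 - 2.5Q.
Set SMB = MC: 116.3 - 2.5Q = 44.5 + 1.6Q → Q* = 17.5122.
Gap = |12.4255 − 17.5122| = 5.0867.

5.1 units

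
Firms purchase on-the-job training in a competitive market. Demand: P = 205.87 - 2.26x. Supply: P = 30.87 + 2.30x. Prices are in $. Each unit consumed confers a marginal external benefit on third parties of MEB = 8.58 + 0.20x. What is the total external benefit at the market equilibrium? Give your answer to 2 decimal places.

$476.56

Market equilibrium (private): 30.87 + 2.30x = 205.87 - 2.26x → x_m = 38.3772.
Total external benefit = ∫₀^{x_m} (8.58 + 0.20x) dx = 8.58×38.3772 + ½×0.20×38.3772² = 476.5573.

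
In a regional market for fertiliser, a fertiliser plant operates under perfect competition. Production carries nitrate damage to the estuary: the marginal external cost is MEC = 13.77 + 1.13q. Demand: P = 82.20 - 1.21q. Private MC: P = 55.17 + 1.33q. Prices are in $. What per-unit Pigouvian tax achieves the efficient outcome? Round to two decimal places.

tax = $17.85 per unit

Social marginal cost = private MC + MEC = 68.94 + 2.46q.
Set SMC = demand: 68.94 + 2.46q = 82.20 - 1.21q → q* = 3.6131.
The Pigouvian tax equals MEC at q*: 13.77 + 1.13×3.6131 = 17.8528.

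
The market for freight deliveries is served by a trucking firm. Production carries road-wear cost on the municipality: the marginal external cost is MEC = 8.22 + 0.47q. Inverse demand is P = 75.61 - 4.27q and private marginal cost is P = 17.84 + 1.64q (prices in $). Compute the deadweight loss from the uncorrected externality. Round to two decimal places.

Market equilibrium (private): 17.84 + 1.64q = 75.61 - 4.27q → q_m = 9.7750.
Social marginal cost = private MC + MEC = 26.06 + 2.11q.
Set SMC = demand: 26.06 + 2.11q = 75.61 - 4.27q → q* = 7.7665.
Height of the DWL triangle at q_m is SMC(q_m) − demand(q_m) = MEC(q_m) = 12.8142.
DWL = ½ × 2.0085 × 12.8142 = 12.8687.

DWL = $12.87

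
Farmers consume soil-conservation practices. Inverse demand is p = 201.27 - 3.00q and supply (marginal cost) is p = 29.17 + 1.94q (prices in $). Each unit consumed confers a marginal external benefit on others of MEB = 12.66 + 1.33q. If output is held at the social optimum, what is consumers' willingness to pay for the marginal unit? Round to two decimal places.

Social marginal benefit = demand + MEB = 213.93 - 1.67q.
Set SMB = MC: 213.93 - 1.67q = 29.17 + 1.94q → q* = 51.1801.
Consumer price on the demand curve at q*: 201.27 − 3.00×51.1801 = 47.7297.

P = $47.73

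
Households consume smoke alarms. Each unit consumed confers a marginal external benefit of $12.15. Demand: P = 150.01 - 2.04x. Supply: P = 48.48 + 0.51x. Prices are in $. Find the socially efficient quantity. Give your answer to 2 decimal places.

x* = 44.58

Social marginal benefit = demand + MEB = 162.16 - 2.04x.
Set SMB = MC: 162.16 - 2.04x = 48.48 + 0.51x → x* = 44.5804.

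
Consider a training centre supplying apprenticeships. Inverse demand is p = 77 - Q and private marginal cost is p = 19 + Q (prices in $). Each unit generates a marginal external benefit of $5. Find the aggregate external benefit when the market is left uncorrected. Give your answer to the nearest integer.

$145

Market equilibrium (private): 19 + Q = 77 - Q → Q_m = 29.0000.
Total external benefit = MEB × Q_m = 5 × 29.0000 = 145.0000.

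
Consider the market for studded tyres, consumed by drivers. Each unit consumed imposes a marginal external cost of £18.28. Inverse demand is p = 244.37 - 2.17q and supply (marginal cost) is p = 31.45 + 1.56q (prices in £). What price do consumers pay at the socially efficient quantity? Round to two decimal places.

Social marginal benefit = demand − MEC = 226.09 - 2.17q.
Set SMB = MC: 226.09 - 2.17q = 31.45 + 1.56q → q* = 52.1823.
Consumer price on the demand curve at q*: 244.37 − 2.17×52.1823 = 131.1344.

P = £131.13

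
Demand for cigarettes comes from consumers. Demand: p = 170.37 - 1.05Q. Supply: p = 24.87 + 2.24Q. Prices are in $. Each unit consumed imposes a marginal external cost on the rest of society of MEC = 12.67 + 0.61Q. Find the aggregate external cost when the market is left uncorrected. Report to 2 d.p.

Market equilibrium (private): 24.87 + 2.24Q = 170.37 - 1.05Q → Q_m = 44.2249.
Total external cost = ∫₀^{Q_m} (12.67 + 0.61Q) dQ = 12.67×44.2249 + ½×0.61×44.2249² = 1156.8612.

$1156.86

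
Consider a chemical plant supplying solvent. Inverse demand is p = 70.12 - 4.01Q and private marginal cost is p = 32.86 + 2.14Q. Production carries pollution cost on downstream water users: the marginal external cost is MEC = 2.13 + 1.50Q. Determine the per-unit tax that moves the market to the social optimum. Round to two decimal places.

Social marginal cost = private MC + MEC = 34.99 + 3.64Q.
Set SMC = demand: 34.99 + 3.64Q = 70.12 - 4.01Q → Q* = 4.5922.
The Pigouvian tax equals MEC at Q*: 2.13 + 1.50×4.5922 = 9.0183.

tax = 9.02 per unit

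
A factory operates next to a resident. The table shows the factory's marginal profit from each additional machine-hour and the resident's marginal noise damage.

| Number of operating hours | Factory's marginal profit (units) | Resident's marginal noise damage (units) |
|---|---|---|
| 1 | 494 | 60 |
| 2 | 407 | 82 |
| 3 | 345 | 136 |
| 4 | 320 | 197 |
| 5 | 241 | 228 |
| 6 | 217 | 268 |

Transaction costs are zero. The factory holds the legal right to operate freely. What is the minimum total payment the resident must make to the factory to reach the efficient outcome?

217

Left alone the factory would choose level 6 (marginal profit stays positive).
Efficient level: k* = 5 (marginal profit ≥ marginal noise damage through 5).
The resident must at least cover the factory's forgone profit from cutting 6→5: 217 = 217.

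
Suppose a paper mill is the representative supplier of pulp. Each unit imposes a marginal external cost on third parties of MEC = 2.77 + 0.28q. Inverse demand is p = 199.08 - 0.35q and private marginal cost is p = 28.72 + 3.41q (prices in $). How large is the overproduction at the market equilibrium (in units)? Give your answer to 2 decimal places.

Market equilibrium (private): 28.72 + 3.41q = 199.08 - 0.35q → q_m = 45.3085.
Social marginal cost = private MC + MEC = 31.49 + 3.69q.
Set SMC = demand: 31.49 + 3.69q = 199.08 - 0.35q → q* = 41.4827.
Gap = |45.3085 − 41.4827| = 3.8258.

3.83 units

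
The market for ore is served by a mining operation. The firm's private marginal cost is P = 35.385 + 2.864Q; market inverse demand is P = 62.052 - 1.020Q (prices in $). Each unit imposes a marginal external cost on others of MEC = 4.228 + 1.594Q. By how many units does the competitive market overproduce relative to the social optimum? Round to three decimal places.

Market equilibrium (private): 35.385 + 2.864Q = 62.052 - 1.020Q → Q_m = 6.8659.
Social marginal cost = private MC + MEC = 39.613 + 4.458Q.
Set SMC = demand: 39.613 + 4.458Q = 62.052 - 1.020Q → Q* = 4.0962.
Gap = |6.8659 − 4.0962| = 2.7697.

2.770 units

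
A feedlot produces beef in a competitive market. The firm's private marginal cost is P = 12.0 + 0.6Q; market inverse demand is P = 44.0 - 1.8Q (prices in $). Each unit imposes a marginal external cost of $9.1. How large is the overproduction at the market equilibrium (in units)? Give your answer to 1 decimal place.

3.8 units

Market equilibrium (private): 12.0 + 0.6Q = 44.0 - 1.8Q → Q_m = 13.3333.
Social marginal cost = private MC + MEC = 21.1 + 0.6Q.
Set SMC = demand: 21.1 + 0.6Q = 44.0 - 1.8Q → Q* = 9.5417.
Gap = |13.3333 − 9.5417| = 3.7916.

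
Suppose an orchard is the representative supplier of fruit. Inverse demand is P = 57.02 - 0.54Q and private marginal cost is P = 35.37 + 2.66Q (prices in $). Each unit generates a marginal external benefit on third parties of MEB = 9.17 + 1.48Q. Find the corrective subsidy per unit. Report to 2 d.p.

subsidy = $35.69 per unit

Social marginal cost = private MC − MEB = 26.20 + 1.18Q.
Set SMC = demand: 26.20 + 1.18Q = 57.02 - 0.54Q → Q* = 17.9186.
The Pigouvian subsidy equals MEB at Q*: 9.17 + 1.48×17.9186 = 35.6895.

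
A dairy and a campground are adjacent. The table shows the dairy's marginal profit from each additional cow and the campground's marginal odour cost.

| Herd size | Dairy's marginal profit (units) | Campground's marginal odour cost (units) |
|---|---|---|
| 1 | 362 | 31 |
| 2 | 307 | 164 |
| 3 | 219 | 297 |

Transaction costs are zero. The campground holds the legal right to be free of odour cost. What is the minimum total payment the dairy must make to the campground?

Efficient level: marginal profit ≥ marginal odour cost through level 2, so k* = 2.
With the campground holding the right, the dairy must at least compensate total damage at k*: 31 + 164 = 195.

195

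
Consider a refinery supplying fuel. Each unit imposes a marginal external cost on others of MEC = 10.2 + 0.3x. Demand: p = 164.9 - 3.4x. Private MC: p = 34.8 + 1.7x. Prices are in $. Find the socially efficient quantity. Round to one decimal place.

x* = 22.2

Social marginal cost = private MC + MEC = 45.0 + 2.0x.
Set SMC = demand: 45.0 + 2.0x = 164.9 - 3.4x → x* = 22.2037.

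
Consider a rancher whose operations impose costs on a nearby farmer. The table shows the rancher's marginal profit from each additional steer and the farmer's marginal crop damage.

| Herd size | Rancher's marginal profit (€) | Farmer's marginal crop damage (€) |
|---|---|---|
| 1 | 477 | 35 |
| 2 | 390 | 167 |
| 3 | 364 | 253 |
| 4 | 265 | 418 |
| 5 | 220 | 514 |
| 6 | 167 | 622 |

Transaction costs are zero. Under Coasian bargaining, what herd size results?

Bargaining reaches the level where marginal profit last exceeds marginal crop damage.
That holds through level 3 (364 ≥ 253) but not at 4 (265 < 418).

3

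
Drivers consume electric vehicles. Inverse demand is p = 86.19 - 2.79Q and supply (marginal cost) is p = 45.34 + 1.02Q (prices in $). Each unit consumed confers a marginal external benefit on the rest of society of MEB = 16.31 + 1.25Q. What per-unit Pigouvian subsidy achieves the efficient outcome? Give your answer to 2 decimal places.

Social marginal benefit = demand + MEB = 102.50 - 1.54Q.
Set SMB = MC: 102.50 - 1.54Q = 45.34 + 1.02Q → Q* = 22.3281.
The Pigouvian subsidy equals MEB at Q*: 16.31 + 1.25×22.3281 = 44.2201.

subsidy = $44.22 per unit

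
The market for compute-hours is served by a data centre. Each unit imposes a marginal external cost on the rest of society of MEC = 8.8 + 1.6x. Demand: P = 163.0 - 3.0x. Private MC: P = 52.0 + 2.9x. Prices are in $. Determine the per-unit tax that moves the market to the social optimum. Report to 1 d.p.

Social marginal cost = private MC + MEC = 60.8 + 4.5x.
Set SMC = demand: 60.8 + 4.5x = 163.0 - 3.0x → x* = 13.6267.
The Pigouvian tax equals MEC at x*: 8.8 + 1.6×13.6267 = 30.6027.

tax = $30.6 per unit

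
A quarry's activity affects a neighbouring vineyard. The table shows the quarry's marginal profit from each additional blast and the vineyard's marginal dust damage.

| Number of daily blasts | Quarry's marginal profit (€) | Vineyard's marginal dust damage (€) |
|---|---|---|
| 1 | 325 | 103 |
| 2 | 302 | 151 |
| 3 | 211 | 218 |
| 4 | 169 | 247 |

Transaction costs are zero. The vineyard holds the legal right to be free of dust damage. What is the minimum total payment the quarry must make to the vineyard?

€254

Efficient level: marginal profit ≥ marginal dust damage through level 2, so k* = 2.
With the vineyard holding the right, the quarry must at least compensate total damage at k*: 103 + 151 = 254.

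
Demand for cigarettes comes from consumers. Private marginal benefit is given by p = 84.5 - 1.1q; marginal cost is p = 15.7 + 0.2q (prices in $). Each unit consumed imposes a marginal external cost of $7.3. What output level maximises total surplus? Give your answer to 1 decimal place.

Social marginal benefit = demand − MEC = 77.2 - 1.1q.
Set SMB = MC: 77.2 - 1.1q = 15.7 + 0.2q → q* = 47.3077.

q* = 47.3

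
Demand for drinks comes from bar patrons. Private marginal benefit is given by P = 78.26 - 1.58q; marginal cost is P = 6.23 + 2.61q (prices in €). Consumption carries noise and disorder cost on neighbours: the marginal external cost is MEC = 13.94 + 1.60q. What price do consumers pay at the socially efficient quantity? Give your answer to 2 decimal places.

Social marginal benefit = demand − MEC = 64.32 - 3.18q.
Set SMB = MC: 64.32 - 3.18q = 6.23 + 2.61q → q* = 10.0328.
Consumer price on the demand curve at q*: 78.26 − 1.58×10.0328 = 62.4082.

P = €62.41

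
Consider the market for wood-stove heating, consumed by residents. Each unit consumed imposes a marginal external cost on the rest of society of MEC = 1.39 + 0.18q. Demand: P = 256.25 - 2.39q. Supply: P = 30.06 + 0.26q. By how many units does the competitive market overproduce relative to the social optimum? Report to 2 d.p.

5.92 units

Market equilibrium (private): 30.06 + 0.26q = 256.25 - 2.39q → q_m = 85.3547.
Social marginal benefit = demand − MEC = 254.86 - 2.57q.
Set SMB = MC: 254.86 - 2.57q = 30.06 + 0.26q → q* = 79.4346.
Gap = |85.3547 − 79.4346| = 5.9201.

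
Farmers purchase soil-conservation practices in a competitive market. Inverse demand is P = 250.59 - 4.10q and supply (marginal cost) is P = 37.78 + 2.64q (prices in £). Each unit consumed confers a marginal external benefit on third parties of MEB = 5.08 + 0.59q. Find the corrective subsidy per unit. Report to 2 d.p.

Social marginal benefit = demand + MEB = 255.67 - 3.51q.
Set SMB = MC: 255.67 - 3.51q = 37.78 + 2.64q → q* = 35.4293.
The Pigouvian subsidy equals MEB at q*: 5.08 + 0.59×35.4293 = 25.9833.

subsidy = £25.98 per unit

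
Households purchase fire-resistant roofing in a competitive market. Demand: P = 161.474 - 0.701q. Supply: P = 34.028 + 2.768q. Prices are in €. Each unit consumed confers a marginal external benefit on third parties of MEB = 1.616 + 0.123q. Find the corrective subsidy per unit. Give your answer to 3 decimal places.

subsidy = €6.360 per unit

Social marginal benefit = demand + MEB = 163.090 - 0.578q.
Set SMB = MC: 163.090 - 0.578q = 34.028 + 2.768q → q* = 38.5720.
The Pigouvian subsidy equals MEB at q*: 1.616 + 0.123×38.5720 = 6.3604.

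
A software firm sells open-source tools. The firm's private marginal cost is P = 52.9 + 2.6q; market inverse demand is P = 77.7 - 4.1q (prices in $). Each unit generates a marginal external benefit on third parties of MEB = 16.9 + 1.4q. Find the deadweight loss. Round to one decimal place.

Market equilibrium (private): 52.9 + 2.6q = 77.7 - 4.1q → q_m = 3.7015.
Social marginal cost = private MC − MEB = 36.0 + 1.2q.
Set SMC = demand: 36.0 + 1.2q = 77.7 - 4.1q → q* = 7.8679.
The loss is the area between SMC and demand from q* to q_m; with linear curves that's a triangle of height MEB(q_m).
DWL = ½ × 4.1664 × 22.0821 = 46.0014.

DWL = $46.0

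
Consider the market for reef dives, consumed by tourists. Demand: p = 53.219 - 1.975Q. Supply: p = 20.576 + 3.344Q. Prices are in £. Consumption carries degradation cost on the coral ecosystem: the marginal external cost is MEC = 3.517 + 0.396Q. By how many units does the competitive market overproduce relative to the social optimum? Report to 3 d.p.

Market equilibrium (private): 20.576 + 3.344Q = 53.219 - 1.975Q → Q_m = 6.1371.
Social marginal benefit = demand − MEC = 49.702 - 2.371Q.
Set SMB = MC: 49.702 - 2.371Q = 20.576 + 3.344Q → Q* = 5.0964.
Gap = |6.1371 − 5.0964| = 1.0407.

1.041 units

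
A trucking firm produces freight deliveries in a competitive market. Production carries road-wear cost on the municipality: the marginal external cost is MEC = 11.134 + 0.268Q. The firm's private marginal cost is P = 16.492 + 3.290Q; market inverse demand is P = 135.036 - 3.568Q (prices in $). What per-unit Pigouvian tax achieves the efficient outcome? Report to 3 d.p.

Social marginal cost = private MC + MEC = 27.626 + 3.558Q.
Set SMC = demand: 27.626 + 3.558Q = 135.036 - 3.568Q → Q* = 15.0730.
The Pigouvian tax equals MEC at Q*: 11.134 + 0.268×15.0730 = 15.1736.

tax = $15.174 per unit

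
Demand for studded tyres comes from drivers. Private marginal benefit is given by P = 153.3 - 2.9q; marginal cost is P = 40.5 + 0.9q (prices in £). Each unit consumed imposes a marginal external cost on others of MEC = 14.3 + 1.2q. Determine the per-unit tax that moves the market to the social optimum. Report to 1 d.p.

Social marginal benefit = demand − MEC = 139.0 - 4.1q.
Set SMB = MC: 139.0 - 4.1q = 40.5 + 0.9q → q* = 19.7000.
The Pigouvian tax equals MEC at q*: 14.3 + 1.2×19.7000 = 37.9400.

tax = £37.9 per unit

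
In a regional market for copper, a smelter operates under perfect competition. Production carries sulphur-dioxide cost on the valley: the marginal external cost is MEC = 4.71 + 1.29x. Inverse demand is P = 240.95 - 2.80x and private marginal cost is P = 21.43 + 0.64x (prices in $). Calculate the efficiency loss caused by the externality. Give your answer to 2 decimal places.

DWL = $800.66

Market equilibrium (private): 21.43 + 0.64x = 240.95 - 2.80x → x_m = 63.8140.
Social marginal cost = private MC + MEC = 26.14 + 1.93x.
Set SMC = demand: 26.14 + 1.93x = 240.95 - 2.80x → x* = 45.4144.
The welfare-loss triangle has base |x_m − x*| and height MEC(x_m) (the vertical gap between SMC and demand is zero at x* and MEC at x_m).
DWL = ½ × 18.3996 × 87.0300 = 800.6586.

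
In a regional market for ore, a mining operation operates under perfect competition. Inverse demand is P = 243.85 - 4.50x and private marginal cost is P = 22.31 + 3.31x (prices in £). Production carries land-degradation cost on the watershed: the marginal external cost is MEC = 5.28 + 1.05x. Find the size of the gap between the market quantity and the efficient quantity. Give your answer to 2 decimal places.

3.96 units

Market equilibrium (private): 22.31 + 3.31x = 243.85 - 4.50x → x_m = 28.3662.
Social marginal cost = private MC + MEC = 27.59 + 4.36x.
Set SMC = demand: 27.59 + 4.36x = 243.85 - 4.50x → x* = 24.4086.
Gap = |28.3662 − 24.4086| = 3.9576.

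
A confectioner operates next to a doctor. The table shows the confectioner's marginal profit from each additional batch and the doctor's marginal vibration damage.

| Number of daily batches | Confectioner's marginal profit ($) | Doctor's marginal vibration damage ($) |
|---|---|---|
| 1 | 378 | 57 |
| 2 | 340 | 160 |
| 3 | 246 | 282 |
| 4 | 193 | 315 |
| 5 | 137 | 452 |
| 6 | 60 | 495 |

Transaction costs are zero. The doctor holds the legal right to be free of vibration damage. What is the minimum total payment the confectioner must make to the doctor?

Efficient level: marginal profit ≥ marginal vibration damage through level 2, so k* = 2.
With the doctor holding the right, the confectioner must at least compensate total damage at k*: 57 + 160 = 217.

$217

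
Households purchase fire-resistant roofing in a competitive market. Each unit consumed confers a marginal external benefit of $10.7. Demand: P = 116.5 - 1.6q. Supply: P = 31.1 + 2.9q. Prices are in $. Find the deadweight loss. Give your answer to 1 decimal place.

Market equilibrium (private): 31.1 + 2.9q = 116.5 - 1.6q → q_m = 18.9778.
Social marginal benefit = demand + MEB = 127.2 - 1.6q.
Set SMB = MC: 127.2 - 1.6q = 31.1 + 2.9q → q* = 21.3556.
The loss is the area between SMB and MC from q* to q_m; with linear curves that's a triangle of height MEB(q_m).
DWL = ½ × 2.3778 × 10.7000 = 12.7212.

DWL = $12.7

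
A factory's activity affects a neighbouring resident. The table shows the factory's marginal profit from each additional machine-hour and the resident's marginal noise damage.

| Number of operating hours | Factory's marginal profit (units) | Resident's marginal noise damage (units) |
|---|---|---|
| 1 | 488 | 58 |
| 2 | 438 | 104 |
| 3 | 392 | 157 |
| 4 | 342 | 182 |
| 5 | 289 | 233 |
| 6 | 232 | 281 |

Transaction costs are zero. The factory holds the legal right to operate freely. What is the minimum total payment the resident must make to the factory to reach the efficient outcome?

232

Left alone the factory would choose level 6 (marginal profit stays positive).
Efficient level: k* = 5 (marginal profit ≥ marginal noise damage through 5).
The resident must at least cover the factory's forgone profit from cutting 6→5: 232 = 232.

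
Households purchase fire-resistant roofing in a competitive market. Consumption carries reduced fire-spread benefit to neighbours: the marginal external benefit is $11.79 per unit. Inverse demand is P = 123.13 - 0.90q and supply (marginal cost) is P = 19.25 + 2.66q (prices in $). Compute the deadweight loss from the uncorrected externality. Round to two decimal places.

DWL = $19.52

Market equilibrium (private): 19.25 + 2.66q = 123.13 - 0.90q → q_m = 29.1798.
Social marginal benefit = demand + MEB = 134.92 - 0.90q.
Set SMB = MC: 134.92 - 0.90q = 19.25 + 2.66q → q* = 32.4916.
Height of the DWL triangle at q_m is SMB(q_m) − MC(q_m) = MEB(q_m) = 11.7900.
DWL = ½ × 3.3118 × 11.7900 = 19.5231.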